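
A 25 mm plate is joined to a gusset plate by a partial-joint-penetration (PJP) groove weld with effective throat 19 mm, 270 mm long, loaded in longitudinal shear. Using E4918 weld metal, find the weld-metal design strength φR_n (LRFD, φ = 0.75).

E49XX → F_EXX = 490 MPa.
Effective throat (given) t_e = 19 mm.
A_we = 19 × 270 = 5130 mm².
F_nw = 0.6 F_EXX = 294 MPa.
φR_n = 0.75 × 294 × 5130 × 10⁻³ = 1131 kN.

φR_n ≈ 1130 kN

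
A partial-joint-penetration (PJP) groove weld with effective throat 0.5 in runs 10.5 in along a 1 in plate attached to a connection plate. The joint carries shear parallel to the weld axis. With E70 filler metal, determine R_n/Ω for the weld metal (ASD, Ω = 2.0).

E70XX → F_EXX = 70 ksi.
Effective throat (given) t_e = 0.5 in.
A_we = 0.5 × 10.5 = 5.25 in².
F_nw = 0.6 F_EXX = 42 ksi.
R_n/Ω = (42 × 5.25) / 2.0 = 110.2 kip.

R_n/Ω ≈ 110 kip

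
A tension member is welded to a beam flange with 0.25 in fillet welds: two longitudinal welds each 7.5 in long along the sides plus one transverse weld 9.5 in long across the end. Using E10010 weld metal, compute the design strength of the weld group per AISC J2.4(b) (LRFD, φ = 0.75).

E100XX → F_EXX = 100 ksi.
t_e = 0.707 × 0.25 = 0.1767 in.
R_nwl = 0.6 × 100 × 0.1767 × 15 = 159.1 kips (longitudinal, 2 welds).
R_nwt = 0.6 × 100 × 0.1767 × 9.5 = 100.7 kips (transverse, base value).
(i) R_nwl + R_nwt = 259.8 kips; (ii) 0.85 R_nwl + 1.5 R_nwt = 286.3 kips.
R_n = max = 286.3 kips [governs: (ii)]; φR_n = 214.8 kips.

φR_n ≈ 215 kips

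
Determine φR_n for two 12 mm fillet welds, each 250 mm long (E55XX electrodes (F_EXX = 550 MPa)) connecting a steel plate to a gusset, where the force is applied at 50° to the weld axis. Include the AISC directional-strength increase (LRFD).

t_e = 0.707 × 12 = 8.484 mm; A_we = 8.484 × 500 = 4242 mm².
Directional factor: 1.0 + 0.5 sin^1.5(50°) = 1.335.
F_nw = 0.6 × 550 × 1.335 = 440.6 MPa.
φR_n = 0.75 × 440.6 × 4242 × 10⁻³ = 1402 kN.

φR_n ≈ 1400 kN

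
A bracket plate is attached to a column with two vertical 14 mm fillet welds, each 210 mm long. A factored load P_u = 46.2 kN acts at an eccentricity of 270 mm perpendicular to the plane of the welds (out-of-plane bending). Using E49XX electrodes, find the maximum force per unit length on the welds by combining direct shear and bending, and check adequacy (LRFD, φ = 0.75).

E49XX → F_EXX = 490 MPa.
L_w = 2 × 210 = 420 mm; section modulus (unit throat) S = 2 × L²/6 = 14700 mm².
Direct shear f_v = P/L_w = 46.2×10³/420 = 110 N/mm.
Moment M = P × e = 46.2×10³ × 270 = 12474000 N·mm; bending f_b = M/S = 848.6 N/mm.
f_max = √(f_v² + f_b²) = √(110² + 848.6²) = 855.7 N/mm.
φr_n = 0.75 × 0.6 × 490 × (0.707 × 14) = 2183 N/mm → adequate.

f_max ≈ 856 N/mm; adequate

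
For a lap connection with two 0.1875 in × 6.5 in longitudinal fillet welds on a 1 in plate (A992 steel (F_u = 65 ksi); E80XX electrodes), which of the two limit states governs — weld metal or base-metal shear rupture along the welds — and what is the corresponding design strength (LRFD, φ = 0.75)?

φR_n ≈ 62 kips (weld metal governs)

E80XX → F_EXX = 80 ksi.
t_e = 0.707 × 0.1875 = 0.1326 in; L = 13 in.
Weld metal: φR_n = 0.75 × 0.6 × 80 × 0.1326 × 13 = 62.04 kips.
Base metal (shear rupture): φR_n = 0.75 × 0.6 × 65 × 1 × 13 = 380.2 kips.
Governing: weld metal.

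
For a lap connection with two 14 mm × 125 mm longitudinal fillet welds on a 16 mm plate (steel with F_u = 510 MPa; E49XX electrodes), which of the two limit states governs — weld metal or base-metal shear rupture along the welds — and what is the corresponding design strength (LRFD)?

E49XX → F_EXX = 490 MPa.
t_e = 0.707 × 14 = 9.898 mm; L = 250 mm.
Weld metal: φR_n = 0.75 × 0.6 × 490 × 9.898 × 250 × 10⁻³ = 545.6 kN.
Base metal (shear rupture): φR_n = 0.75 × 0.6 × 510 × 16 × 250 × 10⁻³ = 918 kN.
Governing: weld metal.

φR_n ≈ 546 kN (weld metal governs)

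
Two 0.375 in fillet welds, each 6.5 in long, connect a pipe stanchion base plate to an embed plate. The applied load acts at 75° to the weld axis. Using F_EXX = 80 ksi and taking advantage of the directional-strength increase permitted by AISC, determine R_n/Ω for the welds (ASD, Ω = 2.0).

R_n/Ω ≈ 122 kips

t_e = 0.707 × 0.375 = 0.2651 in; A_we = 0.2651 × 13 = 3.447 in².
Directional factor: 1.0 + 0.5 sin^1.5(75°) = 1.475.
F_nw = 0.6 × 80 × 1.475 = 70.78 ksi.
R_n/Ω = (70.78 × 3.447) / 2.0 = 122 kips.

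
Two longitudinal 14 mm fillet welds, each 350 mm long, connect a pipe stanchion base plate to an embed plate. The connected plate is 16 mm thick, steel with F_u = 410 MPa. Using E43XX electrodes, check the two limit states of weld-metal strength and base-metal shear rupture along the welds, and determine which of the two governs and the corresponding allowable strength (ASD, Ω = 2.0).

E43XX → F_EXX = 430 MPa.
t_e = 0.707 × 14 = 9.898 mm; L = 700 mm.
Weld metal: R_n/Ω = (1/2.0) × 0.6 × 430 × 9.898 × 700 × 10⁻³ = 893.8 kN.
Base metal (shear rupture): R_n/Ω = (1/2.0) × 0.6 × 410 × 16 × 700 × 10⁻³ = 1378 kN.
Governing: weld metal.

R_n/Ω ≈ 894 kN (weld metal governs)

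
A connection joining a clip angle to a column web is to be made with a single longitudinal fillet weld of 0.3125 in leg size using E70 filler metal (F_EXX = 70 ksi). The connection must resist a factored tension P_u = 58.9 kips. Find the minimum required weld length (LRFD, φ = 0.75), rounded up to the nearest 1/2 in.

L = 8.5 in

Throat t_e = 0.707 × 0.3125 = 0.2209 in.
φr_n = 0.75 × 0.6 × 70 × 0.2209 = 6.96 kips/in.
L_req = P_u / φr_n = 58.9 / 6.96 = 8.463 in total.
Round up → use L = 8.5 in.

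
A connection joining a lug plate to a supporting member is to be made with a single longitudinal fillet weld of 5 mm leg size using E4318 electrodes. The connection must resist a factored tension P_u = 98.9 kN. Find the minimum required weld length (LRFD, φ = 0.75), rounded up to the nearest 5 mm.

E43XX → F_EXX = 430 MPa.
Throat t_e = 0.707 × 5 = 3.535 mm.
φr_n = 0.75 × 0.6 × 430 × 3.535 × 10⁻³ = 0.684 kN/mm.
L_req = P_u / φr_n = 98.9 / 0.684 = 144.6 mm total.
Round up → use L = 145 mm.

L = 145 mm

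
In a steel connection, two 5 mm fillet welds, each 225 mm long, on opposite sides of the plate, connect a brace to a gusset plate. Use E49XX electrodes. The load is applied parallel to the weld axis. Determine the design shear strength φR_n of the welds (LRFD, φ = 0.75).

φR_n ≈ 351 kN

E49XX → F_EXX = 490 MPa.
Effective throat t_e = 0.707 × 5 = 3.535 mm.
Total length L = 450 mm; A_we = 3.535 × 450 = 1591 mm².
F_nw = 0.6 F_EXX = 0.6 × 490 = 294 MPa.
φR_n = 0.75 × 294 × 1591 × 10⁻³ = 350.8 kN.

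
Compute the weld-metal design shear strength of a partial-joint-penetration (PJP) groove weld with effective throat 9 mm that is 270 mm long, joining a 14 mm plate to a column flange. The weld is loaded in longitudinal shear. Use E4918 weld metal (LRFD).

E49XX → F_EXX = 490 MPa.
Effective throat (given) t_e = 9 mm.
A_we = 9 × 270 = 2430 mm².
F_nw = 0.6 F_EXX = 294 MPa.
φR_n = 0.75 × 294 × 2430 × 10⁻³ = 535.8 kN.

φR_n ≈ 536 kN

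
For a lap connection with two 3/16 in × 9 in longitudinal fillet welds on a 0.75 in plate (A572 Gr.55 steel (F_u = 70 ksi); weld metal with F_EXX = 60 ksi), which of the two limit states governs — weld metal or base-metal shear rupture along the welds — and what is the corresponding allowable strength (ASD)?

R_n/Ω ≈ 43 kips (weld metal governs)

t_e = 0.707 × 0.1875 = 0.1326 in; L = 18 in.
Weld metal: R_n/Ω = (1/2.0) × 0.6 × 60 × 0.1326 × 18 = 42.95 kips.
Base metal (shear rupture): R_n/Ω = (1/2.0) × 0.6 × 70 × 0.75 × 18 = 283.5 kips.
Governing: weld metal.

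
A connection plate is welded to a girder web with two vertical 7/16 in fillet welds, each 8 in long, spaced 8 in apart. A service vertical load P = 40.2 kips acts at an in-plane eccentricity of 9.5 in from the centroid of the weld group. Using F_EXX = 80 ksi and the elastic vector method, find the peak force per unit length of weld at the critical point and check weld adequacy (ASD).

f_max ≈ 8.3 kip/in; NOT adequate

Total weld length L_w = 16 in. Treat welds as unit-width lines.
Polar moment about centroid: J = 2[d³/12 + d(b/2)²] = 2[8³/12 + 8×4²] = 341.3 in³.
Direct shear f_v = P/L_w = 40.2 / 16 = 2.513 kip/in (vertical).
Torsion M = P·e = 40.2 × 9.5 = 381.9 kip·in.
Critical point at (x, y) = (4, 4) from centroid. f_tx = M·y/J = 4.475 kip/in; f_ty = M·x/J = 4.475 kip/in.
Resultant f_max = √[f_tx² + (f_v + f_ty)²] = √[4.475² + (2.513 + 4.475)²] = 8.298 kip/in.
Capacity per unit length: r_n/Ω = (1/2.0) × 0.6 × 80 × (0.707 × 0.4375) = 7.423 kip/in.
8.298 > 7.423 → NOT adequate.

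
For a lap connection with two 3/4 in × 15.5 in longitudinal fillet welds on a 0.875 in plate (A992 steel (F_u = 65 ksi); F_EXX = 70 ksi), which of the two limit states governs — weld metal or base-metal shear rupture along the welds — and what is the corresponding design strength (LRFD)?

φR_n ≈ 518 kips (weld metal governs)

t_e = 0.707 × 0.75 = 0.5302 in; L = 31 in.
Weld metal: φR_n = 0.75 × 0.6 × 70 × 0.5302 × 31 = 517.8 kips.
Base metal (shear rupture): φR_n = 0.75 × 0.6 × 65 × 0.875 × 31 = 793.4 kips.
Governing: weld metal.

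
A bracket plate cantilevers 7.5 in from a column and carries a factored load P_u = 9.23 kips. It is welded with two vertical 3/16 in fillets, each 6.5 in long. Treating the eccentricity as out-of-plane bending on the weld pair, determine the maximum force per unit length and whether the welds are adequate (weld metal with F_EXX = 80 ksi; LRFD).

f_max ≈ 4.97 kip/in; NOT adequate

L_w = 2 × 6.5 = 13 in; section modulus (unit throat) S = 2 × L²/6 = 14.08 in².
Direct shear f_v = P/L_w = 9.23/13 = 0.71 kip/in.
Moment M = P × e = 9.23 × 7.5 = 69.225 kip·in; bending f_b = M/S = 4.915 kip/in.
f_max = √(f_v² + f_b²) = √(0.71² + 4.915²) = 4.966 kip/in.
φr_n = 0.75 × 0.6 × 80 × (0.707 × 0.1875) = 4.772 kip/in → NOT adequate.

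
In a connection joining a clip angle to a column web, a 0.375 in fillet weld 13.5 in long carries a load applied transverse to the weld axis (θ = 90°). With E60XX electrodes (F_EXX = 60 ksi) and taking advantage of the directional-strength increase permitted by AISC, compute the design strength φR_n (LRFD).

t_e = 0.707 × 0.375 = 0.2651 in; A_we = 0.2651 × 13.5 = 3.579 in².
Directional factor: 1.0 + 0.5 sin^1.5(90°) = 1.5.
F_nw = 0.6 × 60 × 1.5 = 54 ksi.
φR_n = 0.75 × 54 × 3.579 = 145 kips.

φR_n ≈ 145 kips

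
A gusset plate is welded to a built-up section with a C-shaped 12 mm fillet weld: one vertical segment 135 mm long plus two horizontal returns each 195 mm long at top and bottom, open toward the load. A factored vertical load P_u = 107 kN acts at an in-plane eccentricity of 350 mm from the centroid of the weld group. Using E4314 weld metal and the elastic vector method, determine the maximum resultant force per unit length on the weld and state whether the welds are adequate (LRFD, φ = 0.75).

E43XX → F_EXX = 430 MPa.
Total weld length L_w = 525 mm. Treat welds as unit-width lines.
Centroid: x̄ = 2×195×97.5 / 525 = 72.43 mm from the vertical weld.
Polar moment about centroid: J = I_x + I_y = [135³/12 + 2×195×67.5²] + [135×72.43² + 2(195³/12 + 195×25.07²)] = 4171000 mm³.
Direct shear f_v = P/L_w = 107×10³ / 525 = 203.8 N/mm (vertical).
Torsion M = P·e = 107×10³ × 350 = 37450000 N·mm.
Critical point at (x, y) = (122.6, 67.5) from centroid. f_tx = M·y/J = 606 N/mm; f_ty = M·x/J = 1100 N/mm.
Resultant f_max = √[f_tx² + (f_v + f_ty)²] = √[606² + (203.8 + 1100)²] = 1438 N/mm.
Capacity per unit length: φr_n = 0.75 × 0.6 × 430 × (0.707 × 12) = 1642 N/mm.
1438 ≤ 1642 → adequate.

f_max ≈ 1440 N/mm; adequate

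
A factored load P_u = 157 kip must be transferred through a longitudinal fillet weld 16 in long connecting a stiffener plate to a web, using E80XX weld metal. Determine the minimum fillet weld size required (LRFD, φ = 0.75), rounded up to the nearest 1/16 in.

E80XX → F_EXX = 80 ksi.
Total weld length L = 16 in.
Required throat t_e = P_u / (φ × 0.6 F_EXX × L) = 157 / (0.75 × 0.6 × 80 × 16) = 0.2726 in.
Required leg w = t_e / 0.707 = 0.3855 in → use 7/16 in.

w = 7/16 in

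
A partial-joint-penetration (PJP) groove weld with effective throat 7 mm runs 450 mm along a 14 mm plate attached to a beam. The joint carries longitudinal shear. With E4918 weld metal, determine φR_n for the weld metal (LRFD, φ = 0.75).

φR_n ≈ 695 kN

E49XX → F_EXX = 490 MPa.
Effective throat (given) t_e = 7 mm.
A_we = 7 × 450 = 3150 mm².
F_nw = 0.6 F_EXX = 294 MPa.
φR_n = 0.75 × 294 × 3150 × 10⁻³ = 694.6 kN.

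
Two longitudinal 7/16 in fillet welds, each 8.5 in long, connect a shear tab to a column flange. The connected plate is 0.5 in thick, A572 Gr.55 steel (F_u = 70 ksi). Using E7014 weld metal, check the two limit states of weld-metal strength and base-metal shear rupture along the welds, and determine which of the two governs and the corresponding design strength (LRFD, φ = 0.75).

E70XX → F_EXX = 70 ksi.
t_e = 0.707 × 0.4375 = 0.3093 in; L = 17 in.
Weld metal: φR_n = 0.75 × 0.6 × 70 × 0.3093 × 17 = 165.6 kips.
Base metal (shear rupture): φR_n = 0.75 × 0.6 × 70 × 0.5 × 17 = 267.8 kips.
Governing: weld metal.

φR_n ≈ 166 kips (weld metal governs)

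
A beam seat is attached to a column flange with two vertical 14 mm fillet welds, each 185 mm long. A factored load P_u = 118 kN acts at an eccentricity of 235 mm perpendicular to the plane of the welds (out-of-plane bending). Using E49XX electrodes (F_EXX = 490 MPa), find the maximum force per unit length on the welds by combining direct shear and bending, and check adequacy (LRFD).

f_max ≈ 2450 N/mm; NOT adequate

L_w = 2 × 185 = 370 mm; section modulus (unit throat) S = 2 × L²/6 = 11410 mm².
Direct shear f_v = P/L_w = 118×10³/370 = 318.9 N/mm.
Moment M = P × e = 118×10³ × 235 = 27730000 N·mm; bending f_b = M/S = 2431 N/mm.
f_max = √(f_v² + f_b²) = √(318.9² + 2431²) = 2452 N/mm.
φr_n = 0.75 × 0.6 × 490 × (0.707 × 14) = 2183 N/mm → NOT adequate.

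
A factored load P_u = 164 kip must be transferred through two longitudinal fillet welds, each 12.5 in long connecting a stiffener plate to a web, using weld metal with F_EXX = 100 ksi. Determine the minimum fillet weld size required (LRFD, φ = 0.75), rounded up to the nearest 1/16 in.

Total weld length L = 25 in.
Required throat t_e = P_u / (φ × 0.6 F_EXX × L) = 164 / (0.75 × 0.6 × 100 × 25) = 0.1458 in.
Required leg w = t_e / 0.707 = 0.2062 in → use 1/4 in.

w = 1/4 in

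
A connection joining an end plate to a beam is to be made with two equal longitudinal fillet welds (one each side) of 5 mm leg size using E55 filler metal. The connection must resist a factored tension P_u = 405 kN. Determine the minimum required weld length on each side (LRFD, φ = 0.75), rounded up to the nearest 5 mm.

L = 235 mm on each side

E55XX → F_EXX = 550 MPa.
Throat t_e = 0.707 × 5 = 3.535 mm.
φr_n = 0.75 × 0.6 × 550 × 3.535 × 10⁻³ = 0.8749 kN/mm.
L_req = P_u / φr_n = 405 / 0.8749 = 462.9 mm total.
Per side: 462.9 / 2 = 231.5 mm.
Round up → use L = 235 mm on each side.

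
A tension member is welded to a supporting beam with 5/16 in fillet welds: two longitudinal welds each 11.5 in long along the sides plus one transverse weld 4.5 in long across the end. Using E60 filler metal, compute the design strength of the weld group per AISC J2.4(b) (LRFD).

E60XX → F_EXX = 60 ksi.
t_e = 0.707 × 0.3125 = 0.2209 in.
R_nwl = 0.6 × 60 × 0.2209 × 23 = 182.9 kip (longitudinal, 2 welds).
R_nwt = 0.6 × 60 × 0.2209 × 4.5 = 35.79 kip (transverse, base value).
(i) R_nwl + R_nwt = 218.7 kip; (ii) 0.85 R_nwl + 1.5 R_nwt = 209.2 kip.
R_n = max = 218.7 kip [governs: (i)]; φR_n = 164 kip.

φR_n ≈ 164 kip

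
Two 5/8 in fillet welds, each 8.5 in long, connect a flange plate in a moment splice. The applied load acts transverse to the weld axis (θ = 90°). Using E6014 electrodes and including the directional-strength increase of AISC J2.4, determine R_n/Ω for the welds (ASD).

R_n/Ω ≈ 203 kip

E60XX → F_EXX = 60 ksi.
t_e = 0.707 × 0.625 = 0.4419 in; A_we = 0.4419 × 17 = 7.512 in².
Directional factor: 1.0 + 0.5 sin^1.5(90°) = 1.5.
F_nw = 0.6 × 60 × 1.5 = 54 ksi.
R_n/Ω = (54 × 7.512) / 2.0 = 202.8 kip.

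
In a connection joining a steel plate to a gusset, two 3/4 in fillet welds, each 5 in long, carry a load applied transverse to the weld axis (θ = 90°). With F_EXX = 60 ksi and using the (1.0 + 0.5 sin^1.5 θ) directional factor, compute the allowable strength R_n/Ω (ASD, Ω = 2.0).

t_e = 0.707 × 0.75 = 0.5302 in; A_we = 0.5302 × 10 = 5.303 in².
Directional factor: 1.0 + 0.5 sin^1.5(90°) = 1.5.
F_nw = 0.6 × 60 × 1.5 = 54 ksi.
R_n/Ω = (54 × 5.303) / 2.0 = 143.2 kips.

R_n/Ω ≈ 143 kips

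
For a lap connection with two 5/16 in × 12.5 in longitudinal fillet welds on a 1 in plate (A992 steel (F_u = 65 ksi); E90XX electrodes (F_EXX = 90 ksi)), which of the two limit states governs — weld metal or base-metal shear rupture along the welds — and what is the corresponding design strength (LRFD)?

t_e = 0.707 × 0.3125 = 0.2209 in; L = 25 in.
Weld metal: φR_n = 0.75 × 0.6 × 90 × 0.2209 × 25 = 223.7 kip.
Base metal (shear rupture): φR_n = 0.75 × 0.6 × 65 × 1 × 25 = 731.2 kip.
Governing: weld metal.

φR_n ≈ 224 kip (weld metal governs)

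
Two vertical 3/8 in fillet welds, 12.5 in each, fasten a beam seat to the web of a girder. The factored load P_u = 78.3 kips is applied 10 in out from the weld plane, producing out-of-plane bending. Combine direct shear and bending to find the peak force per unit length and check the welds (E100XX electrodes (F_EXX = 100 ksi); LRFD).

f_max ≈ 15.4 kip/in; NOT adequate

L_w = 2 × 12.5 = 25 in; section modulus (unit throat) S = 2 × L²/6 = 52.08 in².
Direct shear f_v = P/L_w = 78.3/25 = 3.132 kip/in.
Moment M = P × e = 78.3 × 10 = 783 kip·in; bending f_b = M/S = 15.03 kip/in.
f_max = √(f_v² + f_b²) = √(3.132² + 15.03²) = 15.36 kip/in.
φr_n = 0.75 × 0.6 × 100 × (0.707 × 0.375) = 11.93 kip/in → NOT adequate.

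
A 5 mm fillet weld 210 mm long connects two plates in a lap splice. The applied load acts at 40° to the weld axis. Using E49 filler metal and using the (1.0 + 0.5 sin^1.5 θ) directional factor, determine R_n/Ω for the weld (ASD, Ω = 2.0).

R_n/Ω ≈ 137 kN

E49XX → F_EXX = 490 MPa.
t_e = 0.707 × 5 = 3.535 mm; A_we = 3.535 × 210 = 742.3 mm².
Directional factor: 1.0 + 0.5 sin^1.5(40°) = 1.258.
F_nw = 0.6 × 490 × 1.258 = 369.8 MPa.
R_n/Ω = (369.8 × 742.3) / 2.0 × 10⁻³ = 137.2 kN.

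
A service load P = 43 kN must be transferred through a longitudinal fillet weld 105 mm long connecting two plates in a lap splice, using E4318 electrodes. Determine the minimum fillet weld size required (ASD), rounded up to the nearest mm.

w = 5 mm

E43XX → F_EXX = 430 MPa.
Total weld length L = 105 mm.
Required throat t_e = P × Ω / (0.6 F_EXX × L) = 43 × 2.0 / (0.6 × 430 × 105 × 10⁻³) = 3.175 mm.
Required leg w = t_e / 0.707 = 4.49 mm → use 5 mm.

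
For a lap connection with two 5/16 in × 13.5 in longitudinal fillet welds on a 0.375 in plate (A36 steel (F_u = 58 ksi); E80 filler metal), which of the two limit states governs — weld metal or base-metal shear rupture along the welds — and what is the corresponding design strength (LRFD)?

E80XX → F_EXX = 80 ksi.
t_e = 0.707 × 0.3125 = 0.2209 in; L = 27 in.
Weld metal: φR_n = 0.75 × 0.6 × 80 × 0.2209 × 27 = 214.8 kips.
Base metal (shear rupture): φR_n = 0.75 × 0.6 × 58 × 0.375 × 27 = 264.3 kips.
Governing: weld metal.

φR_n ≈ 215 kips (weld metal governs)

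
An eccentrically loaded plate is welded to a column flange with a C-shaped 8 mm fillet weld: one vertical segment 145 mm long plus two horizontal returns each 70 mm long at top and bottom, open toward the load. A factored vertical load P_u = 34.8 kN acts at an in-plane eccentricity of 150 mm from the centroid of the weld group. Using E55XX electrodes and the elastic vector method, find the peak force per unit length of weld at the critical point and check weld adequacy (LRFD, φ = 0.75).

f_max ≈ 495 N/mm; adequate

E55XX → F_EXX = 550 MPa.
Total weld length L_w = 285 mm. Treat welds as unit-width lines.
Centroid: x̄ = 2×70×35 / 285 = 17.19 mm from the vertical weld.
Polar moment about centroid: J = I_x + I_y = [145³/12 + 2×70×72.5²] + [145×17.19² + 2(70³/12 + 70×17.81²)] = 1134000 mm³.
Direct shear f_v = P/L_w = 34.8×10³ / 285 = 122.1 N/mm (vertical).
Torsion M = P·e = 34.8×10³ × 150 = 5220000 N·mm.
Critical point at (x, y) = (52.81, 72.5) from centroid. f_tx = M·y/J = 333.6 N/mm; f_ty = M·x/J = 243 N/mm.
Resultant f_max = √[f_tx² + (f_v + f_ty)²] = √[333.6² + (122.1 + 243)²] = 494.6 N/mm.
Capacity per unit length: φr_n = 0.75 × 0.6 × 550 × (0.707 × 8) = 1400 N/mm.
494.6 ≤ 1400 → adequate.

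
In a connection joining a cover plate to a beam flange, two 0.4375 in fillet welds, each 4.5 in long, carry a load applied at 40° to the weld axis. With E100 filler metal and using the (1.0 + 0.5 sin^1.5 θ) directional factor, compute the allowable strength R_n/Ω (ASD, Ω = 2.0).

R_n/Ω ≈ 105 kip

E100XX → F_EXX = 100 ksi.
t_e = 0.707 × 0.4375 = 0.3093 in; A_we = 0.3093 × 9 = 2.784 in².
Directional factor: 1.0 + 0.5 sin^1.5(40°) = 1.258.
F_nw = 0.6 × 100 × 1.258 = 75.46 ksi.
R_n/Ω = (75.46 × 2.784) / 2.0 = 105 kip.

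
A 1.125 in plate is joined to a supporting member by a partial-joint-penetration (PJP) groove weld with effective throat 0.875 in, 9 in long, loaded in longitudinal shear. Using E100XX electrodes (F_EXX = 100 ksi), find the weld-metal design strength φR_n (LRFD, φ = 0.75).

φR_n ≈ 354 kip

Effective throat (given) t_e = 0.875 in.
A_we = 0.875 × 9 = 7.875 in².
F_nw = 0.6 F_EXX = 60 ksi.
φR_n = 0.75 × 60 × 7.875 = 354.4 kip.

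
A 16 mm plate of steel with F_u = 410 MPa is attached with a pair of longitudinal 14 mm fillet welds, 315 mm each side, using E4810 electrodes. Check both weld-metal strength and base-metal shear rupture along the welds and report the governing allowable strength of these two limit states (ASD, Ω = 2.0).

E48XX → F_EXX = 480 MPa.
t_e = 0.707 × 14 = 9.898 mm; L = 630 mm.
Weld metal: R_n/Ω = (1/2.0) × 0.6 × 480 × 9.898 × 630 × 10⁻³ = 897.9 kN.
Base metal (shear rupture): R_n/Ω = (1/2.0) × 0.6 × 410 × 16 × 630 × 10⁻³ = 1240 kN.
Governing: weld metal.

R_n/Ω ≈ 898 kN (weld metal governs)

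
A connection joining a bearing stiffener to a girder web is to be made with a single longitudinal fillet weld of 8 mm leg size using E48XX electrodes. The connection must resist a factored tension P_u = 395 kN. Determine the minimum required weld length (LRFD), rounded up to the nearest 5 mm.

L = 325 mm

E48XX → F_EXX = 480 MPa.
Throat t_e = 0.707 × 8 = 5.656 mm.
φr_n = 0.75 × 0.6 × 480 × 5.656 × 10⁻³ = 1.222 kN/mm.
L_req = P_u / φr_n = 395 / 1.222 = 323.3 mm total.
Round up → use L = 325 mm.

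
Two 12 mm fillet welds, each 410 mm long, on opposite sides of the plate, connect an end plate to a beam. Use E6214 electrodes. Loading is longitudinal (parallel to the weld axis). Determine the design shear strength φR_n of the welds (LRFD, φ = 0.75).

E62XX → F_EXX = 620 MPa.
Effective throat t_e = 0.707 × 12 = 8.484 mm.
Total length L = 820 mm; A_we = 8.484 × 820 = 6957 mm².
F_nw = 0.6 F_EXX = 0.6 × 620 = 372 MPa.
φR_n = 0.75 × 372 × 6957 × 10⁻³ = 1941 kN.

φR_n ≈ 1940 kN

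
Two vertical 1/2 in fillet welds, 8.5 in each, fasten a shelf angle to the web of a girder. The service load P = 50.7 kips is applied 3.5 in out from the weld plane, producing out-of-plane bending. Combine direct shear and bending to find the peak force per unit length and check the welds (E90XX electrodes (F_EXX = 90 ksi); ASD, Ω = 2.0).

f_max ≈ 7.95 kip/in; adequate

L_w = 2 × 8.5 = 17 in; section modulus (unit throat) S = 2 × L²/6 = 24.08 in².
Direct shear f_v = P/L_w = 50.7/17 = 2.982 kip/in.
Moment M = P × e = 50.7 × 3.5 = 177.45 kip·in; bending f_b = M/S = 7.368 kip/in.
f_max = √(f_v² + f_b²) = √(2.982² + 7.368²) = 7.949 kip/in.
r_n/Ω = (1/2.0) × 0.6 × 90 × (0.707 × 0.5) = 9.544 kip/in → adequate.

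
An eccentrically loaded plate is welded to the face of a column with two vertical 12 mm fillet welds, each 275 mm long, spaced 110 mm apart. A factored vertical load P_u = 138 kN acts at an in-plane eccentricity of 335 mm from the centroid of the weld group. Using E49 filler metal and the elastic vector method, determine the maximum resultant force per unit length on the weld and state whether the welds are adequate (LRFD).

f_max ≈ 1450 N/mm; adequate

E49XX → F_EXX = 490 MPa.
Total weld length L_w = 550 mm. Treat welds as unit-width lines.
Polar moment about centroid: J = 2[d³/12 + d(b/2)²] = 2[275³/12 + 275×55²] = 5130000 mm³.
Direct shear f_v = P/L_w = 138×10³ / 550 = 250.9 N/mm (vertical).
Torsion M = P·e = 138×10³ × 335 = 46230000 N·mm.
Critical point at (x, y) = (55, 137.5) from centroid. f_tx = M·y/J = 1239 N/mm; f_ty = M·x/J = 495.7 N/mm.
Resultant f_max = √[f_tx² + (f_v + f_ty)²] = √[1239² + (250.9 + 495.7)²] = 1447 N/mm.
Capacity per unit length: φr_n = 0.75 × 0.6 × 490 × (0.707 × 12) = 1871 N/mm.
1447 ≤ 1871 → adequate.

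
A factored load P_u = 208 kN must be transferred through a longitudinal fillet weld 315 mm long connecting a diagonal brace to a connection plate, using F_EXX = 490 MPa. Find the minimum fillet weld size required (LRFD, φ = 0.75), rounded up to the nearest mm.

Total weld length L = 315 mm.
Required throat t_e = P_u / (φ × 0.6 F_EXX × L) = 208 / (0.75 × 0.6 × 490 × 315 × 10⁻³) = 2.995 mm.
Required leg w = t_e / 0.707 = 4.236 mm → use 5 mm.

w = 5 mm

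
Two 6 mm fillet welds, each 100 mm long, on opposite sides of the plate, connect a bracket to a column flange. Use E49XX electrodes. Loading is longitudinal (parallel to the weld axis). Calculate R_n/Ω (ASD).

E49XX → F_EXX = 490 MPa.
Effective throat t_e = 0.707 × 6 = 4.242 mm.
Total length L = 200 mm; A_we = 4.242 × 200 = 848.4 mm².
F_nw = 0.6 F_EXX = 0.6 × 490 = 294 MPa.
R_n = 294 × 848.4 × 10⁻³ = 249.4 kN; R_n/Ω = 249.4/2.0 = 124.7 kN.

R_n/Ω ≈ 125 kN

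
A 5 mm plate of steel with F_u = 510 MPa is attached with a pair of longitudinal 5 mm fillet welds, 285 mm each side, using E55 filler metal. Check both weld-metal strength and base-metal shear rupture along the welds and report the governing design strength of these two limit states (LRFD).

φR_n ≈ 499 kN (weld metal governs)

E55XX → F_EXX = 550 MPa.
t_e = 0.707 × 5 = 3.535 mm; L = 570 mm.
Weld metal: φR_n = 0.75 × 0.6 × 550 × 3.535 × 570 × 10⁻³ = 498.7 kN.
Base metal (shear rupture): φR_n = 0.75 × 0.6 × 510 × 5 × 570 × 10⁻³ = 654.1 kN.
Governing: weld metal.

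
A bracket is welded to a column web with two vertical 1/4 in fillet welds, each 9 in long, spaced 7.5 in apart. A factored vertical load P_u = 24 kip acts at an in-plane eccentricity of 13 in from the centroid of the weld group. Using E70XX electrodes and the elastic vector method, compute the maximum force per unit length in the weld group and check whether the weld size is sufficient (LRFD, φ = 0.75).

E70XX → F_EXX = 70 ksi.
Total weld length L_w = 18 in. Treat welds as unit-width lines.
Polar moment about centroid: J = 2[d³/12 + d(b/2)²] = 2[9³/12 + 9×3.75²] = 374.6 in³.
Direct shear f_v = P/L_w = 24 / 18 = 1.333 kip/in (vertical).
Torsion M = P·e = 24 × 13 = 312 kip·in.
Critical point at (x, y) = (3.75, 4.5) from centroid. f_tx = M·y/J = 3.748 kip/in; f_ty = M·x/J = 3.123 kip/in.
Resultant f_max = √[f_tx² + (f_v + f_ty)²] = √[3.748² + (1.333 + 3.123)²] = 5.823 kip/in.
Capacity per unit length: φr_n = 0.75 × 0.6 × 70 × (0.707 × 0.25) = 5.568 kip/in.
5.823 > 5.568 → NOT adequate.

f_max ≈ 5.82 kip/in; NOT adequate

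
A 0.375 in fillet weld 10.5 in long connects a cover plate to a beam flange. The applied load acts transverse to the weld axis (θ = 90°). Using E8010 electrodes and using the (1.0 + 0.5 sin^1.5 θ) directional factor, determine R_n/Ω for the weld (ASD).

R_n/Ω ≈ 100 kip

E80XX → F_EXX = 80 ksi.
t_e = 0.707 × 0.375 = 0.2651 in; A_we = 0.2651 × 10.5 = 2.784 in².
Directional factor: 1.0 + 0.5 sin^1.5(90°) = 1.5.
F_nw = 0.6 × 80 × 1.5 = 72 ksi.
R_n/Ω = (72 × 2.784) / 2.0 = 100.2 kip.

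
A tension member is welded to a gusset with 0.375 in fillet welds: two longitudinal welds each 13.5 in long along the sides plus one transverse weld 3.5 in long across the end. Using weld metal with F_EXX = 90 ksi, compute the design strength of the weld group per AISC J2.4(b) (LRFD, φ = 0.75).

φR_n ≈ 327 kips

t_e = 0.707 × 0.375 = 0.2651 in.
R_nwl = 0.6 × 90 × 0.2651 × 27 = 386.6 kips (longitudinal, 2 welds).
R_nwt = 0.6 × 90 × 0.2651 × 3.5 = 50.11 kips (transverse, base value).
(i) R_nwl + R_nwt = 436.7 kips; (ii) 0.85 R_nwl + 1.5 R_nwt = 403.7 kips.
R_n = max = 436.7 kips [governs: (i)]; φR_n = 327.5 kips.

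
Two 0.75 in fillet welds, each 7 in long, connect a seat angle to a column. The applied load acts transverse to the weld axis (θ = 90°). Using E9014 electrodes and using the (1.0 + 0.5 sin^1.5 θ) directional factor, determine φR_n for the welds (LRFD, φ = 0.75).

E90XX → F_EXX = 90 ksi.
t_e = 0.707 × 0.75 = 0.5302 in; A_we = 0.5302 × 14 = 7.423 in².
Directional factor: 1.0 + 0.5 sin^1.5(90°) = 1.5.
F_nw = 0.6 × 90 × 1.5 = 81 ksi.
φR_n = 0.75 × 81 × 7.423 = 451 kip.

φR_n ≈ 451 kip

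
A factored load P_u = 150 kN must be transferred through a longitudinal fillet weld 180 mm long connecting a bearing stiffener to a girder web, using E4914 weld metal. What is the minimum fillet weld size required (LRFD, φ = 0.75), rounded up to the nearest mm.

w = 6 mm

E49XX → F_EXX = 490 MPa.
Total weld length L = 180 mm.
Required throat t_e = P_u / (φ × 0.6 F_EXX × L) = 150 / (0.75 × 0.6 × 490 × 180 × 10⁻³) = 3.779 mm.
Required leg w = t_e / 0.707 = 5.346 mm → use 6 mm.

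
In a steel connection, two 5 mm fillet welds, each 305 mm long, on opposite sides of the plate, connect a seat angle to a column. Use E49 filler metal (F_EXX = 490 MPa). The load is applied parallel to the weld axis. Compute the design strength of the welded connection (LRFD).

Effective throat t_e = 0.707 × 5 = 3.535 mm.
Total length L = 610 mm; A_we = 3.535 × 610 = 2156 mm².
F_nw = 0.6 F_EXX = 0.6 × 490 = 294 MPa.
φR_n = 0.75 × 294 × 2156 × 10⁻³ = 475.5 kN.

φR_n ≈ 475 kN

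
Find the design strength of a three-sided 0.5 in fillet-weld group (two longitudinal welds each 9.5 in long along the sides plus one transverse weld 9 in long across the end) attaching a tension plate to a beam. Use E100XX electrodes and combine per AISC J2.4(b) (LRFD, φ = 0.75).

E100XX → F_EXX = 100 ksi.
t_e = 0.707 × 0.5 = 0.3535 in.
R_nwl = 0.6 × 100 × 0.3535 × 19 = 403 kips (longitudinal, 2 welds).
R_nwt = 0.6 × 100 × 0.3535 × 9 = 190.9 kips (transverse, base value).
(i) R_nwl + R_nwt = 593.9 kips; (ii) 0.85 R_nwl + 1.5 R_nwt = 628.9 kips.
R_n = max = 628.9 kips [governs: (ii)]; φR_n = 471.7 kips.

φR_n ≈ 472 kips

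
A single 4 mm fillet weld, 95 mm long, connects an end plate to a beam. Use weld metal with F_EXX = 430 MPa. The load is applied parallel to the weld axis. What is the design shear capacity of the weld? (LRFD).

φR_n ≈ 52 kN

Effective throat t_e = 0.707 × 4 = 2.828 mm.
Total length L = 95 mm; A_we = 2.828 × 95 = 268.7 mm².
F_nw = 0.6 F_EXX = 0.6 × 430 = 258 MPa.
φR_n = 0.75 × 258 × 268.7 × 10⁻³ = 51.99 kN.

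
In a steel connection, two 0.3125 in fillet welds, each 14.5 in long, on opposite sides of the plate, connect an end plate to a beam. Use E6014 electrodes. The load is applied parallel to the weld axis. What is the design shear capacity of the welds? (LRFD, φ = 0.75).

E60XX → F_EXX = 60 ksi.
Effective throat t_e = 0.707 × 0.3125 = 0.2209 in.
Total length L = 29 in; A_we = 0.2209 × 29 = 6.407 in².
F_nw = 0.6 F_EXX = 0.6 × 60 = 36 ksi.
φR_n = 0.75 × 36 × 6.407 = 173 kips.

φR_n ≈ 173 kips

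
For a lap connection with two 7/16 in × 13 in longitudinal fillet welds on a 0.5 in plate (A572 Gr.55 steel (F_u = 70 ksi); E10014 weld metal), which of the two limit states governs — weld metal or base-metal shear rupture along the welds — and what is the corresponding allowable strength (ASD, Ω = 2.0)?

R_n/Ω ≈ 241 kip (weld metal governs)

E100XX → F_EXX = 100 ksi.
t_e = 0.707 × 0.4375 = 0.3093 in; L = 26 in.
Weld metal: R_n/Ω = (1/2.0) × 0.6 × 100 × 0.3093 × 26 = 241.3 kip.
Base metal (shear rupture): R_n/Ω = (1/2.0) × 0.6 × 70 × 0.5 × 26 = 273 kip.
Governing: weld metal.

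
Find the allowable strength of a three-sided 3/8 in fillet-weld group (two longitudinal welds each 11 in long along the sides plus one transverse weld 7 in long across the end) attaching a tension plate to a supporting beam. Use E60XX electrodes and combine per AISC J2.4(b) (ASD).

E60XX → F_EXX = 60 ksi.
t_e = 0.707 × 0.375 = 0.2651 in.
R_nwl = 0.6 × 60 × 0.2651 × 22 = 210 kips (longitudinal, 2 welds).
R_nwt = 0.6 × 60 × 0.2651 × 7 = 66.81 kips (transverse, base value).
(i) R_nwl + R_nwt = 276.8 kips; (ii) 0.85 R_nwl + 1.5 R_nwt = 278.7 kips.
R_n = max = 278.7 kips [governs: (ii)]; R_n/Ω = 139.3 kips.

R_n/Ω ≈ 139 kips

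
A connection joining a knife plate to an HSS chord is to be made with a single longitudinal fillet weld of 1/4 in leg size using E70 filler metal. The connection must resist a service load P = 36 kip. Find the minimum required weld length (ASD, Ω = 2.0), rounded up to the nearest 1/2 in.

E70XX → F_EXX = 70 ksi.
Throat t_e = 0.707 × 0.25 = 0.1767 in.
r_n/Ω = (0.6 × 70 × 0.1767) / 2.0 = 3.712 kip/in.
L_req = P / (r_n/Ω) = 36 / 3.712 = 9.699 in total.
Round up → use L = 10 in.

L = 10 in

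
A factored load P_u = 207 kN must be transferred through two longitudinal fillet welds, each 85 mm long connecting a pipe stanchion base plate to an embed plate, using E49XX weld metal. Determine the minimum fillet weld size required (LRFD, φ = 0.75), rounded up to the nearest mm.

w = 8 mm

E49XX → F_EXX = 490 MPa.
Total weld length L = 170 mm.
Required throat t_e = P_u / (φ × 0.6 F_EXX × L) = 207 / (0.75 × 0.6 × 490 × 170 × 10⁻³) = 5.522 mm.
Required leg w = t_e / 0.707 = 7.811 mm → use 8 mm.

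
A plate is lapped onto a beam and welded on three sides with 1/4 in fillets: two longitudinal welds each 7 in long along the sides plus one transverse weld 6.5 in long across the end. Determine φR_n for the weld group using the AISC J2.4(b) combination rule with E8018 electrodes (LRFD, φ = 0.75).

φR_n ≈ 138 kip

E80XX → F_EXX = 80 ksi.
t_e = 0.707 × 0.25 = 0.1767 in.
R_nwl = 0.6 × 80 × 0.1767 × 14 = 118.8 kip (longitudinal, 2 welds).
R_nwt = 0.6 × 80 × 0.1767 × 6.5 = 55.15 kip (transverse, base value).
(i) R_nwl + R_nwt = 173.9 kip; (ii) 0.85 R_nwl + 1.5 R_nwt = 183.7 kip.
R_n = max = 183.7 kip [governs: (ii)]; φR_n = 137.8 kip.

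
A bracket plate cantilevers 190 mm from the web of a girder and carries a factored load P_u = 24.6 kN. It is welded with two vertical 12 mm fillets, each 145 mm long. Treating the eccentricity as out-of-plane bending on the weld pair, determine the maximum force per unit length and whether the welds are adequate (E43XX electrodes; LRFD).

E43XX → F_EXX = 430 MPa.
L_w = 2 × 145 = 290 mm; section modulus (unit throat) S = 2 × L²/6 = 7008 mm².
Direct shear f_v = P/L_w = 24.6×10³/290 = 84.83 N/mm.
Moment M = P × e = 24.6×10³ × 190 = 4674000 N·mm; bending f_b = M/S = 666.9 N/mm.
f_max = √(f_v² + f_b²) = √(84.83² + 666.9²) = 672.3 N/mm.
φr_n = 0.75 × 0.6 × 430 × (0.707 × 12) = 1642 N/mm → adequate.

f_max ≈ 672 N/mm; adequate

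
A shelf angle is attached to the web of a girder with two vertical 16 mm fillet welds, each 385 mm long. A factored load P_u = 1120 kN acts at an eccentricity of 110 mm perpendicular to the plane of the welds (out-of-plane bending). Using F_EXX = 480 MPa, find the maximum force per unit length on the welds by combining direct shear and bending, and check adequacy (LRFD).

f_max ≈ 2890 N/mm; NOT adequate

L_w = 2 × 385 = 770 mm; section modulus (unit throat) S = 2 × L²/6 = 49410 mm².
Direct shear f_v = P/L_w = 1120×10³/770 = 1455 N/mm.
Moment M = P × e = 1120×10³ × 110 = 123200000 N·mm; bending f_b = M/S = 2494 N/mm.
f_max = √(f_v² + f_b²) = √(1455² + 2494²) = 2887 N/mm.
φr_n = 0.75 × 0.6 × 480 × (0.707 × 16) = 2443 N/mm → NOT adequate.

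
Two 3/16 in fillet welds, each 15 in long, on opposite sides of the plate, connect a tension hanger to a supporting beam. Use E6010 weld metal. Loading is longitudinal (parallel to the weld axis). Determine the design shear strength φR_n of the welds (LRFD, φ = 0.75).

E60XX → F_EXX = 60 ksi.
Effective throat t_e = 0.707 × 0.1875 = 0.1326 in.
Total length L = 30 in; A_we = 0.1326 × 30 = 3.977 in².
F_nw = 0.6 F_EXX = 0.6 × 60 = 36 ksi.
φR_n = 0.75 × 36 × 3.977 = 107.4 kip.

φR_n ≈ 107 kip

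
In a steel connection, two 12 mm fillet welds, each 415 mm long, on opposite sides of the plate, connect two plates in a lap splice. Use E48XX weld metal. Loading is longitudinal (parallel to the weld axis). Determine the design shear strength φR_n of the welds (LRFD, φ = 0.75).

φR_n ≈ 1520 kN

E48XX → F_EXX = 480 MPa.
Effective throat t_e = 0.707 × 12 = 8.484 mm.
Total length L = 830 mm; A_we = 8.484 × 830 = 7042 mm².
F_nw = 0.6 F_EXX = 0.6 × 480 = 288 MPa.
φR_n = 0.75 × 288 × 7042 × 10⁻³ = 1521 kN.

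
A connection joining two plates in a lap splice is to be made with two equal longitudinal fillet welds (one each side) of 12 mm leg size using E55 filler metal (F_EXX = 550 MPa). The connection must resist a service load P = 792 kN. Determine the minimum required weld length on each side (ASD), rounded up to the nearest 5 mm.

L = 285 mm on each side

Throat t_e = 0.707 × 12 = 8.484 mm.
r_n/Ω = (0.6 × 550 × 8.484) / 2.0 = 1400 N/mm = 1.4 kN/mm.
L_req = P / (r_n/Ω) = 792 / 1.4 = 565.8 mm total.
Per side: 565.8 / 2 = 282.9 mm.
Round up → use L = 285 mm on each side.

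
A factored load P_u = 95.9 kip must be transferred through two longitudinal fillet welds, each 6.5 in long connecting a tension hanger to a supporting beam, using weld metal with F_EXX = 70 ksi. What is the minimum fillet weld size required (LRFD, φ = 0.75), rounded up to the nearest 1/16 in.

Total weld length L = 13 in.
Required throat t_e = P_u / (φ × 0.6 F_EXX × L) = 95.9 / (0.75 × 0.6 × 70 × 13) = 0.2342 in.
Required leg w = t_e / 0.707 = 0.3312 in → use 3/8 in.

w = 3/8 in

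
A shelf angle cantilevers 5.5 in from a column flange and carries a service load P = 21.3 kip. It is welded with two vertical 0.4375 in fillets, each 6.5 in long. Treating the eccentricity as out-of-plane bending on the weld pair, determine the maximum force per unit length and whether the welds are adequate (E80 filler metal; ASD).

f_max ≈ 8.48 kip/in; NOT adequate

E80XX → F_EXX = 80 ksi.
L_w = 2 × 6.5 = 13 in; section modulus (unit throat) S = 2 × L²/6 = 14.08 in².
Direct shear f_v = P/L_w = 21.3/13 = 1.638 kip/in.
Moment M = P × e = 21.3 × 5.5 = 117.15 kip·in; bending f_b = M/S = 8.318 kip/in.
f_max = √(f_v² + f_b²) = √(1.638² + 8.318²) = 8.478 kip/in.
r_n/Ω = (1/2.0) × 0.6 × 80 × (0.707 × 0.4375) = 7.423 kip/in → NOT adequate.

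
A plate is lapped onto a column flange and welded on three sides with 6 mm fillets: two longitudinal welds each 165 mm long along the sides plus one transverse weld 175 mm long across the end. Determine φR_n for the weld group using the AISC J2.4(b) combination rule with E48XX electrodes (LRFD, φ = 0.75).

φR_n ≈ 498 kN

E48XX → F_EXX = 480 MPa.
t_e = 0.707 × 6 = 4.242 mm.
R_nwl = 0.6 × 480 × 4.242 × 330 × 10⁻³ = 403.2 kN (longitudinal, 2 welds).
R_nwt = 0.6 × 480 × 4.242 × 175 × 10⁻³ = 213.8 kN (transverse, base value).
(i) R_nwl + R_nwt = 617 kN; (ii) 0.85 R_nwl + 1.5 R_nwt = 663.4 kN.
R_n = max = 663.4 kN [governs: (ii)]; φR_n = 497.5 kN.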